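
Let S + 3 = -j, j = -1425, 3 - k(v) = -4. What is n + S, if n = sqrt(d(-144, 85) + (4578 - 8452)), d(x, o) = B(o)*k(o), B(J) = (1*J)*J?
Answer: 1422 + 3*sqrt(5189) ≈ 1638.1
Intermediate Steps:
B(J) = J**2 (B(J) = J*J = J**2)
k(v) = 7 (k(v) = 3 - 1*(-4) = 3 + 4 = 7)
d(x, o) = 7*o**2 (d(x, o) = o**2*7 = 7*o**2)
n = 3*sqrt(5189) (n = sqrt(7*85**2 + (4578 - 8452)) = sqrt(7*7225 - 3874) = sqrt(50575 - 3874) = sqrt(46701) = 3*sqrt(5189) ≈ 216.10)
S = 1422 (S = -3 - 1*(-1425) = -3 + 1425 = 1422)
n + S = 3*sqrt(5189) + 1422 = 1422 + 3*sqrt(5189)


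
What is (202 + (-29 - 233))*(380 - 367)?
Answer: -780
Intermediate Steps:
(202 + (-29 - 233))*(380 - 367) = (202 - 262)*13 = -60*13 = -780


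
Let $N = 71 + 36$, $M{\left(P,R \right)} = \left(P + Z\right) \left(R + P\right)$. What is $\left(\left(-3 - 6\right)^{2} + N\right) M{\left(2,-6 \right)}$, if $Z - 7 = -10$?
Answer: $752$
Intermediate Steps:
$Z = -3$ ($Z = 7 - 10 = -3$)
$M{\left(P,R \right)} = \left(-3 + P\right) \left(P + R\right)$ ($M{\left(P,R \right)} = \left(P - 3\right) \left(R + P\right) = \left(-3 + P\right) \left(P + R\right)$)
$N = 107$
$\left(\left(-3 - 6\right)^{2} + N\right) M{\left(2,-6 \right)} = \left(\left(-3 - 6\right)^{2} + 107\right) \left(2^{2} - 6 - -18 + 2 \left(-6\right)\right) = \left(\left(-9\right)^{2} + 107\right) \left(4 - 6 + 18 - 12\right) = \left(81 + 107\right) 4 = 188 \cdot 4 = 752$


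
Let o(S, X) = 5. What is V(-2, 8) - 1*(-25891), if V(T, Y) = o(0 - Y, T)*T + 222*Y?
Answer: 27657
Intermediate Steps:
V(T, Y) = 5*T + 222*Y
V(-2, 8) - 1*(-25891) = (5*(-2) + 222*8) - 1*(-25891) = (-10 + 1776) + 25891 = 1766 + 25891 = 27657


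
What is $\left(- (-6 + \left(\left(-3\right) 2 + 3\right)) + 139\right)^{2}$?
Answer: $21904$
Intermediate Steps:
$\left(- (-6 + \left(\left(-3\right) 2 + 3\right)) + 139\right)^{2} = \left(- (-6 + \left(-6 + 3\right)) + 139\right)^{2} = \left(- (-6 - 3) + 139\right)^{2} = \left(\left(-1\right) \left(-9\right) + 139\right)^{2} = \left(9 + 139\right)^{2} = 148^{2} = 21904$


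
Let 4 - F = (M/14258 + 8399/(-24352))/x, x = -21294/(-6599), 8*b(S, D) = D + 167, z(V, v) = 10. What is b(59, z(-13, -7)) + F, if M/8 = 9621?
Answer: 90788477067193/3696753557952 ≈ 24.559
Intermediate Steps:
M = 76968 (M = 8*9621 = 76968)
b(S, D) = 167/8 + D/8 (b(S, D) = (D + 167)/8 = (167 + D)/8 = 167/8 + D/8)
x = 21294/6599 (x = -21294*(-1/6599) = 21294/6599 ≈ 3.2269)
F = 8997804597505/3696753557952 (F = 4 - (76968/14258 + 8399/(-24352))/21294/6599 = 4 - (76968*(1/14258) + 8399*(-1/24352))*6599/21294 = 4 - (38484/7129 - 8399/24352)*6599/21294 = 4 - 877285897*6599/(173605408*21294) = 4 - 1*5789209634303/3696753557952 = 4 - 5789209634303/3696753557952 = 8997804597505/3696753557952 ≈ 2.4340)
b(59, z(-13, -7)) + F = (167/8 + (⅛)*10) + 8997804597505/3696753557952 = (167/8 + 5/4) + 8997804597505/3696753557952 = 177/8 + 8997804597505/3696753557952 = 90788477067193/3696753557952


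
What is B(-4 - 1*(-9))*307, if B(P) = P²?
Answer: 7675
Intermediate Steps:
B(-4 - 1*(-9))*307 = (-4 - 1*(-9))²*307 = (-4 + 9)²*307 = 5²*307 = 25*307 = 7675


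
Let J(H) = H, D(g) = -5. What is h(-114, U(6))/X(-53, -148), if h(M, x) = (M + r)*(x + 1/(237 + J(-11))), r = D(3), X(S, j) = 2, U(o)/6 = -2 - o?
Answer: 1290793/452 ≈ 2855.7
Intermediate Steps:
U(o) = -12 - 6*o (U(o) = 6*(-2 - o) = -12 - 6*o)
r = -5
h(M, x) = (-5 + M)*(1/226 + x) (h(M, x) = (M - 5)*(x + 1/(237 - 11)) = (-5 + M)*(x + 1/226) = (-5 + M)*(1/226 + x))
h(-114, U(6))/X(-53, -148) = (-5/226 - 5*(-12 - 6*6) + (1/226)*(-114) - 114*(-12 - 6*6))/2 = (-5/226 - 5*(-12 - 36) - 57/113 - 114*(-12 - 36))*(½) = (-5/226 - 5*(-48) - 57/113 - 114*(-48))*(½) = (-5/226 + 240 - 57/113 + 5472)*(½) = (1290793/226)*(½) = 1290793/452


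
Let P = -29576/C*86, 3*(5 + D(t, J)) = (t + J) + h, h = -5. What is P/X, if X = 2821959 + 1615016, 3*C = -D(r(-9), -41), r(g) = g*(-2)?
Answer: -532368/4436975 ≈ -0.11998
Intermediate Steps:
r(g) = -2*g
D(t, J) = -20/3 + J/3 + t/3 (D(t, J) = -5 + ((t + J) - 5)/3 = -5 + ((J + t) - 5)/3 = -5 + (-5 + J + t)/3 = -5 + (-5/3 + J/3 + t/3) = -20/3 + J/3 + t/3)
C = 43/9 (C = (-(-20/3 + (1/3)*(-41) + (-2*(-9))/3))/3 = (-(-20/3 - 41/3 + (1/3)*18))/3 = (-(-20/3 - 41/3 + 6))/3 = (-1*(-43/3))/3 = (1/3)*(43/3) = 43/9 ≈ 4.7778)
X = 4436975
P = -532368 (P = -29576/43/9*86 = -29576*9/43*86 = -266184/43*86 = -532368)
P/X = -532368/4436975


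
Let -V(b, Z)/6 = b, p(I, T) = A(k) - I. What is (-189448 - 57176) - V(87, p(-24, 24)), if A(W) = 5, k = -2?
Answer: -246102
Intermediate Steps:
p(I, T) = 5 - I
V(b, Z) = -6*b
(-189448 - 57176) - V(87, p(-24, 24)) = (-189448 - 57176) - (-6)*87 = -246624 - 1*(-522) = -246624 + 522 = -246102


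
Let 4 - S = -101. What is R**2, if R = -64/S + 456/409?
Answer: 471063616/1844273025 ≈ 0.25542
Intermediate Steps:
S = 105 (S = 4 - 1*(-101) = 4 + 101 = 105)
R = 21704/42945 (R = -64/105 + 456/409 = 21704/42945 ≈ 0.50539)
R**2 = (21704/42945)**2 = 471063616/1844273025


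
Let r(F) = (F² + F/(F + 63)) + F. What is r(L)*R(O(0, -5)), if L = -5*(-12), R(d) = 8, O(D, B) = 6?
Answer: 1200640/41 ≈ 29284.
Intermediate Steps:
L = 60
r(F) = F + F² + F/(63 + F) (r(F) = (F² + F/(63 + F)) + F = F + F² + F/(63 + F))
r(L)*R(O(0, -5)) = (60*(64 + 60² + 64*60)/(63 + 60))*8 = (60*(64 + 3600 + 3840)/123)*8 = (60*(1/123)*7504)*8 = (150080/41)*8 = 1200640/41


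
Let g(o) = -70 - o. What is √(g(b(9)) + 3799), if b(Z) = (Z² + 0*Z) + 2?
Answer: √3646 ≈ 60.382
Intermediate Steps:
b(Z) = 2 + Z² (b(Z) = (Z² + 0) + 2 = Z² + 2 = 2 + Z²)
√(g(b(9)) + 3799) = √((-70 - (2 + 9²)) + 3799) = √((-70 - (2 + 81)) + 3799) = √((-70 - 1*83) + 3799) = √((-70 - 83) + 3799) = √(-153 + 3799) = √3646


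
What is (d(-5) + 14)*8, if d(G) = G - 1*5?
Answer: 32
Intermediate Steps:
d(G) = -5 + G (d(G) = G - 5 = -5 + G)
(d(-5) + 14)*8 = ((-5 - 5) + 14)*8 = (-10 + 14)*8 = 4*8 = 32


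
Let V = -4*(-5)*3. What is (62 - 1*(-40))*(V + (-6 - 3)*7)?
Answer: -306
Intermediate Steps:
V = 60 (V = 20*3 = 60)
(62 - 1*(-40))*(V + (-6 - 3)*7) = (62 - 1*(-40))*(60 + (-6 - 3)*7) = (62 + 40)*(60 - 9*7) = 102*(60 - 63) = 102*(-3) = -306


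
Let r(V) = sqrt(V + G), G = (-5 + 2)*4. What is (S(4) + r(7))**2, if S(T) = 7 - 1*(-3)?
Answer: (10 + I*sqrt(5))**2 ≈ 95.0 + 44.721*I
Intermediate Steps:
G = -12 (G = -3*4 = -12)
S(T) = 10 (S(T) = 7 + 3 = 10)
r(V) = sqrt(-12 + V) (r(V) = sqrt(V - 12) = sqrt(-12 + V))
(S(4) + r(7))**2 = (10 + sqrt(-12 + 7))**2 = (10 + sqrt(-5))**2 = (10 + I*sqrt(5))**2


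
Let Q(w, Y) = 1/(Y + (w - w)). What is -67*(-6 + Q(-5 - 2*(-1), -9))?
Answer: 3685/9 ≈ 409.44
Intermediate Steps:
Q(w, Y) = 1/Y (Q(w, Y) = 1/(Y + 0) = 1/Y)
-67*(-6 + Q(-5 - 2*(-1), -9)) = -67*(-6 + 1/(-9)) = -67*(-6 - 1/9) = -67*(-55/9) = 3685/9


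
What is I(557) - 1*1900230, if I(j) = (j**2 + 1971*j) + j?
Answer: -491577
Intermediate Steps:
I(j) = j**2 + 1972*j
I(557) - 1*1900230 = 557*(1972 + 557) - 1*1900230 = 557*2529 - 1900230 = 1408653 - 1900230 = -491577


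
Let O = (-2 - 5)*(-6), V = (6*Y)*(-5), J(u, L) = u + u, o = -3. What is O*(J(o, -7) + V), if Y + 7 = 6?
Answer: 1008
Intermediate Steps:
Y = -1 (Y = -7 + 6 = -1)
J(u, L) = 2*u
V = 30 (V = (6*(-1))*(-5) = -6*(-5) = 30)
O = 42 (O = -7*(-6) = 42)
O*(J(o, -7) + V) = 42*(2*(-3) + 30) = 42*(-6 + 30) = 42*24 = 1008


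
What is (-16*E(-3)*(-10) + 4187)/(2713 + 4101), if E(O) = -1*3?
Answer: 3707/6814 ≈ 0.54403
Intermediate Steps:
E(O) = -3
(-16*E(-3)*(-10) + 4187)/(2713 + 4101) = (-16*(-3)*(-10) + 4187)/(2713 + 4101) = (48*(-10) + 4187)/6814 = (-480 + 4187)*(1/6814) = 3707*(1/6814) = 3707/6814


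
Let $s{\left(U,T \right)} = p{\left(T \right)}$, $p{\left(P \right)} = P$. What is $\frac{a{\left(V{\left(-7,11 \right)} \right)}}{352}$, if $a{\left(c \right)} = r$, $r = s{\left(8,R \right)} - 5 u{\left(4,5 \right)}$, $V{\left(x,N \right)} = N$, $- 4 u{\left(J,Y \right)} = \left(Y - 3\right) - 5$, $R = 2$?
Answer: $- \frac{7}{1408} \approx -0.0049716$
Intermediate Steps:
$u{\left(J,Y \right)} = 2 - \frac{Y}{4}$ ($u{\left(J,Y \right)} = - \frac{\left(Y - 3\right) - 5}{4} = - \frac{\left(-3 + Y\right) - 5}{4} = - \frac{-8 + Y}{4} = 2 - \frac{Y}{4}$)
$s{\left(U,T \right)} = T$
$r = - \frac{7}{4}$ ($r = 2 - 5 \left(2 - \frac{5}{4}\right) = 2 - 5 \cdot \frac{3}{4} = 2 - \frac{15}{4} = - \frac{7}{4} \approx -1.75$)
$a{\left(c \right)} = - \frac{7}{4}$
$\frac{a{\left(V{\left(-7,11 \right)} \right)}}{352} = - \frac{7}{4 \cdot 352} = \left(- \frac{7}{4}\right) \frac{1}{352} = - \frac{7}{1408}$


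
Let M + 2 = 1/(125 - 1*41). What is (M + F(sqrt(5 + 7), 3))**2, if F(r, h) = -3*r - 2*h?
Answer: 1212289/7056 + 671*sqrt(3)/7 ≈ 337.84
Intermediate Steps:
M = -167/84 (M = -2 + 1/(125 - 1*41) = -2 + 1/(125 - 41) = -2 + 1/84 = -167/84 ≈ -1.9881)
(M + F(sqrt(5 + 7), 3))**2 = (-167/84 + (-3*sqrt(5 + 7) - 2*3))**2 = (-167/84 + (-6*sqrt(3) - 6))**2 = (-167/84 + (-6 - 6*sqrt(3)))**2 = (-671/84 - 6*sqrt(3))**2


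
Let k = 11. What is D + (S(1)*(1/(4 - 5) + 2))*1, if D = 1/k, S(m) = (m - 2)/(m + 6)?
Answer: -4/77 ≈ -0.051948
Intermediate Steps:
S(m) = (-2 + m)/(6 + m)
D = 1/11 ≈ 0.090909
D + (S(1)*(1/(4 - 5) + 2))*1 = 1/11 + (((-2 + 1)/(6 + 1))*(1/(4 - 5) + 2))*1 = 1/11 + ((-1/7)*(1/(-1) + 2))*1 = 1/11 + (((1/7)*(-1))*(-1 + 2))*1 = 1/11 - 1/7*1*1 = 1/11 - 1/7*1 = 1/11 - 1/7 = -4/77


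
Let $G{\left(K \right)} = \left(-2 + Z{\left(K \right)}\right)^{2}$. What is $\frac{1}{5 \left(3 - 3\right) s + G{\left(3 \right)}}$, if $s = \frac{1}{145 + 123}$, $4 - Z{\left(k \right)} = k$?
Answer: $1$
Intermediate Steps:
$Z{\left(k \right)} = 4 - k$
$s = \frac{1}{268} \approx 0.0037313$
$G{\left(K \right)} = \left(2 - K\right)^{2}$ ($G{\left(K \right)} = \left(-2 - \left(-4 + K\right)\right)^{2} = \left(2 - K\right)^{2}$)
$\frac{1}{5 \left(3 - 3\right) s + G{\left(3 \right)}} = \frac{1}{5 \left(3 - 3\right) \frac{1}{268} + \left(-2 + 3\right)^{2}} = \frac{1}{5 \cdot 0 \cdot \frac{1}{268} + 1^{2}} = \frac{1}{0 \cdot \frac{1}{268} + 1} = \frac{1}{0 + 1} = 1^{-1} = 1$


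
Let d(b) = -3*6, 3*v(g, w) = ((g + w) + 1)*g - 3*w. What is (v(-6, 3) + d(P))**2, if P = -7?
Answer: 289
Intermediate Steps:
v(g, w) = -w + g*(1 + g + w)/3 (v(g, w) = (((g + w) + 1)*g - 3*w)/3 = ((1 + g + w)*g - 3*w)/3 = (g*(1 + g + w) - 3*w)/3 = (-3*w + g*(1 + g + w))/3 = -w + g*(1 + g + w)/3)
d(b) = -18
(v(-6, 3) + d(P))**2 = ((-1*3 + (1/3)*(-6) + (1/3)*(-6)**2 + (1/3)*(-6)*3) - 18)**2 = ((-3 - 2 + (1/3)*36 - 6) - 18)**2 = ((-3 - 2 + 12 - 6) - 18)**2 = (1 - 18)**2 = (-17)**2 = 289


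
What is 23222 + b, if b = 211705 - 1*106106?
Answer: 128821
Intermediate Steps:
b = 105599 (b = 211705 - 106106 = 105599)
23222 + b = 23222 + 105599 = 128821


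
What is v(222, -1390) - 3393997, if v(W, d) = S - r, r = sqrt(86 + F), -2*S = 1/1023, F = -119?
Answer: -6944117863/2046 - I*sqrt(33) ≈ -3.394e+6 - 5.7446*I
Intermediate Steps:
S = -1/2046 (S = -1/2/1023 = -1/2*1/1023 = -1/2046 ≈ -0.00048876)
r = I*sqrt(33) (r = sqrt(86 - 119) = sqrt(-33) = I*sqrt(33) ≈ 5.7446*I)
v(W, d) = -1/2046 - I*sqrt(33)
v(222, -1390) - 3393997 = (-1/2046 - I*sqrt(33)) - 3393997 = -6944117863/2046 - I*sqrt(33)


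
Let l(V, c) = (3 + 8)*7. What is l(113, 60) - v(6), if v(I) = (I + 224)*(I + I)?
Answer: -2683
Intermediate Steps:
l(V, c) = 77 (l(V, c) = 11*7 = 77)
v(I) = 2*I*(224 + I) (v(I) = (224 + I)*(2*I) = 2*I*(224 + I))
l(113, 60) - v(6) = 77 - 2*6*(224 + 6) = 77 - 2*6*230 = 77 - 1*2760 = 77 - 2760 = -2683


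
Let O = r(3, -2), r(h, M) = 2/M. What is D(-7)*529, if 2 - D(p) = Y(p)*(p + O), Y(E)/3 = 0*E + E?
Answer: -87814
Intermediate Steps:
O = -1 (O = 2/(-2) = 2*(-1/2) = -1)
Y(E) = 3*E (Y(E) = 3*(0*E + E) = 3*(0 + E) = 3*E)
D(p) = 2 - 3*p*(-1 + p) (D(p) = 2 - 3*p*(p - 1) = 2 - 3*p*(-1 + p))
D(-7)*529 = (2 - 3*(-7)**2 + 3*(-7))*529 = (2 - 3*49 - 21)*529 = (2 - 147 - 21)*529 = -166*529 = -87814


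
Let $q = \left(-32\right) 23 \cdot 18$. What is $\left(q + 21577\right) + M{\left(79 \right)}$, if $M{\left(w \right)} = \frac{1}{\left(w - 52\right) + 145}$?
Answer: $\frac{1432589}{172} \approx 8329.0$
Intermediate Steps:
$M{\left(w \right)} = \frac{1}{93 + w}$ ($M{\left(w \right)} = \frac{1}{\left(w - 52\right) + 145} = \frac{1}{\left(-52 + w\right) + 145} = \frac{1}{93 + w}$)
$q = -13248$ ($q = \left(-736\right) 18 = -13248$)
$\left(q + 21577\right) + M{\left(79 \right)} = \left(-13248 + 21577\right) + \frac{1}{93 + 79} = 8329 + \frac{1}{172} = \frac{1432589}{172}$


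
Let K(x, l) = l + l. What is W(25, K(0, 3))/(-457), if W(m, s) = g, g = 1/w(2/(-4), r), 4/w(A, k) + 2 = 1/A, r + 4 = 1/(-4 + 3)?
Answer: 1/457 ≈ 0.0021882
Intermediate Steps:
r = -5 (r = -4 + 1/(-4 + 3) = -4 + 1/(-1) = -4 - 1 = -5)
K(x, l) = 2*l
w(A, k) = 4/(-2 + 1/A)
g = -1 (g = 1/(-4*2/(-4)/(-1 + 2*(2/(-4)))) = 1/(-4*2*(-1/4)/(-1 + 2*(2*(-1/4)))) = 1/(-4*(-1/2)/(-1 + 2*(-1/2))) = 1/(-4*(-1/2)/(-1 - 1)) = 1/(-4*(-1/2)/(-2)) = 1/(-4*(-1/2)*(-1/2)) = 1/(-1) = -1)
W(m, s) = -1
W(25, K(0, 3))/(-457) = -1/(-457) = -1*(-1/457) = 1/457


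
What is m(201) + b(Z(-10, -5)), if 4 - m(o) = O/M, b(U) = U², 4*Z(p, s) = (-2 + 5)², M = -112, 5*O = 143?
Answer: 2609/280 ≈ 9.3179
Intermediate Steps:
O = 143/5 (O = (⅕)*143 = 143/5 ≈ 28.600)
Z(p, s) = 9/4 (Z(p, s) = (-2 + 5)²/4 = (¼)*3² = (¼)*9 = 9/4)
m(o) = 2383/560 (m(o) = 4 - 143/(5*(-112)) = 4 - 143*(-1)/(5*112) = 4 - 1*(-143/560) = 4 + 143/560 = 2383/560)
m(201) + b(Z(-10, -5)) = 2383/560 + (9/4)² = 2383/560 + 81/16 = 2609/280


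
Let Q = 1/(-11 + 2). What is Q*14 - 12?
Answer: -122/9 ≈ -13.556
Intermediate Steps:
Q = -1/9 (Q = 1/(-9) = -1/9 ≈ -0.11111)
Q*14 - 12 = -1/9*14 - 12 = -14/9 - 12 = -122/9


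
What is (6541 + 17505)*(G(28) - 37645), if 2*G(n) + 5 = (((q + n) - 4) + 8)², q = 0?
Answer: -892960233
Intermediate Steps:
G(n) = -5/2 + (4 + n)²/2 (G(n) = -5/2 + (((0 + n) - 4) + 8)²/2 = -5/2 + ((n - 4) + 8)²/2 = -5/2 + ((-4 + n) + 8)²/2 = -5/2 + (4 + n)²/2)
(6541 + 17505)*(G(28) - 37645) = (6541 + 17505)*((-5/2 + (4 + 28)²/2) - 37645) = 24046*((-5/2 + (½)*32²) - 37645) = 24046*((-5/2 + (½)*1024) - 37645) = 24046*((-5/2 + 512) - 37645) = 24046*(1019/2 - 37645) = 24046*(-74271/2) = -892960233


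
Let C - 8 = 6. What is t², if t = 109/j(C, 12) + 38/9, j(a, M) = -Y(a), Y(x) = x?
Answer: 201601/15876 ≈ 12.698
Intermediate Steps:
C = 14 (C = 8 + 6 = 14)
j(a, M) = -a
t = -449/126 (t = 109/((-1*14)) + 38/9 = 109/(-14) + 38*(⅑) = 109*(-1/14) + 38/9 = -109/14 + 38/9 = -449/126 ≈ -3.5635)
t² = (-449/126)² = 201601/15876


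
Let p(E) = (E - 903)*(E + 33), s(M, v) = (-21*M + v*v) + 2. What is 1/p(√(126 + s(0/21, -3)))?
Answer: -14831/388069472 + 435*√137/388069472 ≈ -2.5097e-5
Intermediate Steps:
s(M, v) = 2 + v² - 21*M (s(M, v) = (-21*M + v²) + 2 = (v² - 21*M) + 2 = 2 + v² - 21*M)
p(E) = (-903 + E)*(33 + E)
1/p(√(126 + s(0/21, -3))) = 1/(-29799 + (√(126 + (2 + (-3)² - 0/21)))² - 870*√(126 + (2 + (-3)² - 0/21))) = 1/(-29799 + (√(126 + (2 + 9 - 0/21)))² - 870*√(126 + (2 + 9 - 0/21))) = 1/(-29799 + (√(126 + (2 + 9 - 21*0)))² - 870*√(126 + (2 + 9 - 21*0))) = 1/(-29799 + (√(126 + (2 + 9 + 0)))² - 870*√(126 + (2 + 9 + 0))) = 1/(-29799 + (√(126 + 11))² - 870*√(126 + 11)) = 1/(-29799 + (√137)² - 870*√137) = 1/(-29799 + 137 - 870*√137) = 1/(-29662 - 870*√137)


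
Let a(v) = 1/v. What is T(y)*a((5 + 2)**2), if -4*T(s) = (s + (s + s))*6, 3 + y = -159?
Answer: 729/49 ≈ 14.878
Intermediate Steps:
y = -162 (y = -3 - 159 = -162)
T(s) = -9*s/2 (T(s) = -(s + (s + s))*6/4 = -(s + 2*s)*6/4 = -3*s*6/4 = -9*s/2)
T(y)*a((5 + 2)**2) = (-9/2*(-162))/((5 + 2)**2) = 729/(7**2) = 729/49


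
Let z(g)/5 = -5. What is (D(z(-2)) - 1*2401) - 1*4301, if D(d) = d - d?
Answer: -6702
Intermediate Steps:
z(g) = -25 (z(g) = 5*(-5) = -25)
D(d) = 0
(D(z(-2)) - 1*2401) - 1*4301 = (0 - 1*2401) - 1*4301 = (0 - 2401) - 4301 = -2401 - 4301 = -6702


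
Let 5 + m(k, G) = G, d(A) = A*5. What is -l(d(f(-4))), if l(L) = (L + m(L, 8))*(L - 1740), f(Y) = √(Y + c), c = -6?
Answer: 5470 + 8685*I*√10 ≈ 5470.0 + 27464.0*I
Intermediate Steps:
f(Y) = √(-6 + Y) (f(Y) = √(Y - 6) = √(-6 + Y))
d(A) = 5*A
m(k, G) = -5 + G
l(L) = (-1740 + L)*(3 + L) (l(L) = (L + (-5 + 8))*(L - 1740) = (L + 3)*(-1740 + L) = (3 + L)*(-1740 + L) = (-1740 + L)*(3 + L))
-l(d(f(-4))) = -(-5220 + (5*√(-6 - 4))² - 8685*√(-6 - 4)) = -(-5220 + (5*√(-10))² - 8685*√(-10)) = -(-5220 + (5*(I*√10))² - 8685*I*√10) = -(-5220 + (5*I*√10)² - 8685*I*√10) = -(-5220 - 250 - 8685*I*√10) = -(-5470 - 8685*I*√10) = 5470 + 8685*I*√10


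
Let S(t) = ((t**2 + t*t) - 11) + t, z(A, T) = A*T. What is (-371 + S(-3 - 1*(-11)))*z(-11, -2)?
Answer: -5412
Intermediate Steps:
S(t) = -11 + t + 2*t**2 (S(t) = ((t**2 + t**2) - 11) + t = (2*t**2 - 11) + t = (-11 + 2*t**2) + t = -11 + t + 2*t**2)
(-371 + S(-3 - 1*(-11)))*z(-11, -2) = (-371 + (-11 + (-3 - 1*(-11)) + 2*(-3 - 1*(-11))**2))*(-11*(-2)) = (-371 + (-11 + (-3 + 11) + 2*(-3 + 11)**2))*22 = (-371 + (-11 + 8 + 2*8**2))*22 = (-371 + (-11 + 8 + 2*64))*22 = (-371 + (-11 + 8 + 128))*22 = (-371 + 125)*22 = -246*22 = -5412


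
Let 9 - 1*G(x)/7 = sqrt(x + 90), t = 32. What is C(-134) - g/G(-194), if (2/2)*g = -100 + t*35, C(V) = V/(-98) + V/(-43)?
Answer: 3*(-73999*I + 6298*sqrt(26))/(2107*(2*sqrt(26) + 9*I)) ≈ -2.6052 - 8.0324*I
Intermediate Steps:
C(V) = -141*V/4214 (C(V) = V*(-1/98) + V*(-1/43) = -V/98 - V/43 = -141*V/4214)
g = 1020 (g = -100 + 32*35 = -100 + 1120 = 1020)
G(x) = 63 - 7*sqrt(90 + x) (G(x) = 63 - 7*sqrt(x + 90) = 63 - 7*sqrt(90 + x))
C(-134) - g/G(-194) = -141/4214*(-134) - 1020/(63 - 7*sqrt(90 - 194)) = 9447/2107 - 1020/(63 - 14*I*sqrt(26))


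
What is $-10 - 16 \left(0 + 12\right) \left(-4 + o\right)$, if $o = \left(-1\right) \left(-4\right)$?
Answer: $-10$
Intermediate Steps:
$o = 4$
$-10 - 16 \left(0 + 12\right) \left(-4 + o\right) = -10 - 16 \left(0 + 12\right) \left(-4 + 4\right) = -10 - 16 \cdot 12 \cdot 0 = -10 - 0 = -10 + 0 = -10$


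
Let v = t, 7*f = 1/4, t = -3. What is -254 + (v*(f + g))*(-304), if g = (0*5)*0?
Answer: -1550/7 ≈ -221.43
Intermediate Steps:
g = 0 (g = 0*0 = 0)
f = 1/28 (f = (1/7)/4 = (1/7)*(1/4) = 1/28 ≈ 0.035714)
v = -3
-254 + (v*(f + g))*(-304) = -254 - 3*(1/28 + 0)*(-304) = -254 - 3*1/28*(-304) = -254 - 3/28*(-304) = -254 + 228/7 = -1550/7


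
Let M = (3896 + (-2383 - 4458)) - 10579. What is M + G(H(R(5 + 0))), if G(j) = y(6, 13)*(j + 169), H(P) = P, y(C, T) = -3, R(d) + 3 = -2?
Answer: -14016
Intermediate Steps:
R(d) = -5 (R(d) = -3 - 2 = -5)
M = -13524 (M = (3896 - 6841) - 10579 = -2945 - 10579 = -13524)
G(j) = -507 - 3*j (G(j) = -3*(j + 169) = -3*(169 + j) = -507 - 3*j)
M + G(H(R(5 + 0))) = -13524 + (-507 - 3*(-5)) = -13524 + (-507 + 15) = -13524 - 492 = -14016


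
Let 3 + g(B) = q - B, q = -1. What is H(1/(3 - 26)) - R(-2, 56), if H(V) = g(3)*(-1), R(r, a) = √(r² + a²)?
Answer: 7 - 2*√785 ≈ -49.036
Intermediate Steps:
g(B) = -4 - B (g(B) = -3 + (-1 - B) = -4 - B)
R(r, a) = √(a² + r²)
H(V) = 7 (H(V) = (-4 - 1*3)*(-1) = (-4 - 3)*(-1) = -7*(-1) = 7)
H(1/(3 - 26)) - R(-2, 56) = 7 - √(56² + (-2)²) = 7 - √(3136 + 4) = 7 - √3140 = 7 - 2*√785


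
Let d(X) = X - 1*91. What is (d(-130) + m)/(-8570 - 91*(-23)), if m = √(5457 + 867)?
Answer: 13/381 - 2*√1581/6477 ≈ 0.021843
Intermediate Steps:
d(X) = -91 + X (d(X) = X - 91 = -91 + X)
m = 2*√1581 (m = √6324 = 2*√1581 ≈ 79.524)
(d(-130) + m)/(-8570 - 91*(-23)) = ((-91 - 130) + 2*√1581)/(-8570 - 91*(-23)) = (-221 + 2*√1581)/(-8570 + 2093) = (-221 + 2*√1581)/(-6477) = (-221 + 2*√1581)*(-1/6477) = 13/381 - 2*√1581/6477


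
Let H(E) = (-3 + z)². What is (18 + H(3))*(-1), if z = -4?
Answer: -67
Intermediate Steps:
H(E) = 49 (H(E) = (-3 - 4)² = (-7)² = 49)
(18 + H(3))*(-1) = (18 + 49)*(-1) = 67*(-1) = -67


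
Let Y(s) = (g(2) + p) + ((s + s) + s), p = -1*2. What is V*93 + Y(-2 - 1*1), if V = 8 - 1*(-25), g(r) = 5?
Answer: 3063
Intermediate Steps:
p = -2
Y(s) = 3 + 3*s (Y(s) = (5 - 2) + ((s + s) + s) = 3 + (2*s + s) = 3 + 3*s)
V = 33 (V = 8 + 25 = 33)
V*93 + Y(-2 - 1*1) = 33*93 + (3 + 3*(-2 - 1*1)) = 3069 + (3 + 3*(-2 - 1)) = 3069 + (3 + 3*(-3)) = 3069 + (3 - 9) = 3069 - 6 = 3063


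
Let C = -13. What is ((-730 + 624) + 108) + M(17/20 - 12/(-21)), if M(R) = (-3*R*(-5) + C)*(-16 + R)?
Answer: -467713/3920 ≈ -119.31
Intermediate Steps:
M(R) = (-16 + R)*(-13 + 15*R) (M(R) = (-3*R*(-5) - 13)*(-16 + R) = (15*R - 13)*(-16 + R) = (-13 + 15*R)*(-16 + R) = (-16 + R)*(-13 + 15*R))
((-730 + 624) + 108) + M(17/20 - 12/(-21)) = ((-730 + 624) + 108) + (208 - 253*(17/20 - 12/(-21)) + 15*(17/20 - 12/(-21))**2) = (-106 + 108) + (208 - 253*(17*(1/20) - 12*(-1/21)) + 15*(17*(1/20) - 12*(-1/21))**2) = 2 + (208 - 253*(17/20 + 4/7) + 15*(17/20 + 4/7)**2) = 2 + (208 - 253*199/140 + 15*(199/140)**2) = 2 + (208 - 50347/140 + 15*(39601/19600)) = 2 + (208 - 50347/140 + 118803/3920) = 2 - 475553/3920 = -467713/3920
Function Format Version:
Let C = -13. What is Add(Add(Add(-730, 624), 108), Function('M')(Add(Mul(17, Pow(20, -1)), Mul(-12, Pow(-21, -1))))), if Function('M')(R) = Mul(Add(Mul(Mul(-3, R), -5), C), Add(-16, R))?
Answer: Rational(-467713, 3920) ≈ -119.31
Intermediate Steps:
Function('M')(R) = Mul(Add(-16, R), Add(-13, Mul(15, R))) (Function('M')(R) = Mul(Add(Mul(Mul(-3, R), -5), -13), Add(-16, R)) = Mul(Add(Mul(15, R), -13), Add(-16, R)) = Mul(Add(-13, Mul(15, R)), Add(-16, R)) = Mul(Add(-16, R), Add(-13, Mul(15, R))))
Add(Add(Add(-730, 624), 108), Function('M')(Add(Mul(17, Pow(20, -1)), Mul(-12, Pow(-21, -1))))) = Add(Add(Add(-730, 624), 108), Add(208, Mul(-253, Add(Mul(17, Pow(20, -1)), Mul(-12, Pow(-21, -1)))), Mul(15, Pow(Add(Mul(17, Pow(20, -1)), Mul(-12, Pow(-21, -1))), 2)))) = Add(Add(-106, 108), Add(208, Mul(-253, Add(Mul(17, Rational(1, 20)), Mul(-12, Rational(-1, 21)))), Mul(15, Pow(Add(Mul(17, Rational(1, 20)), Mul(-12, Rational(-1, 21))), 2)))) = Add(2, Add(208, Mul(-253, Add(Rational(17, 20), Rational(4, 7))), Mul(15, Pow(Add(Rational(17, 20), Rational(4, 7)), 2)))) = Add(2, Add(208, Mul(-253, Rational(199, 140)), Mul(15, Pow(Rational(199, 140), 2)))) = Add(2, Add(208, Rational(-50347, 140), Mul(15, Rational(39601, 19600)))) = Add(2, Add(208, Rational(-50347, 140), Rational(118803, 3920))) = Add(2, Rational(-475553, 3920)) = Rational(-467713, 3920)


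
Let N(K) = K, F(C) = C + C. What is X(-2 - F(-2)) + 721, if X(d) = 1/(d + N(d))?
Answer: 2885/4 ≈ 721.25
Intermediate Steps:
F(C) = 2*C
X(d) = 1/(2*d) (X(d) = 1/(d + d) = 1/(2*d))
X(-2 - F(-2)) + 721 = 1/(2*(-2 - 2*(-2))) + 721 = 1/(2*(-2 - 1*(-4))) + 721 = 1/(2*(-2 + 4)) + 721 = (½)/2 + 721 = (½)*(½) + 721 = ¼ + 721 = 2885/4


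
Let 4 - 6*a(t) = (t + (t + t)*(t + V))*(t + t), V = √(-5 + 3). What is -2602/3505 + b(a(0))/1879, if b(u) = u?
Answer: -14660464/19757685 ≈ -0.74201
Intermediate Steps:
V = I*√2 (V = √(-2) = I*√2 ≈ 1.4142*I)
a(t) = ⅔ - t*(t + 2*t*(t + I*√2))/3 (a(t) = ⅔ - (t + (t + t)*(t + I*√2))*(t + t)/6 = ⅔ - (t + (2*t)*(t + I*√2))*2*t/6 = ⅔ - (t + 2*t*(t + I*√2))*2*t/6 = ⅔ - t*(t + 2*t*(t + I*√2))/3)
-2602/3505 + b(a(0))/1879 = -2602/3505 + (⅔ - ⅔*0³ - ⅓*0² - ⅔*I*√2*0²)/1879 = -2602*1/3505 + (⅔ - ⅔*0 - ⅓*0 - ⅔*I*√2*0)*(1/1879) = -2602/3505 + (⅔ + 0 + 0 + 0)*(1/1879) = -2602/3505 + (⅔)*(1/1879) = -2602/3505 + 2/5637 = -14660464/19757685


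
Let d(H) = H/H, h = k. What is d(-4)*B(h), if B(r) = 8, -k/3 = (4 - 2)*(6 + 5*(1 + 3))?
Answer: 8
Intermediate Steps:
k = -156 (k = -3*(4 - 2)*(6 + 5*(1 + 3)) = -6*(6 + 5*4) = -6*(6 + 20) = -6*26 = -3*52 = -156)
h = -156
d(H) = 1
d(-4)*B(h) = 1*8 = 8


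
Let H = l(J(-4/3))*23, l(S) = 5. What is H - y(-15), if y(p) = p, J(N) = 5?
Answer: 130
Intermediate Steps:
H = 115 (H = 5*23 = 115)
H - y(-15) = 115 - 1*(-15) = 115 + 15 = 130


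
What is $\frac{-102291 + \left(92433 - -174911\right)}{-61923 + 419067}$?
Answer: $\frac{165053}{357144} \approx 0.46215$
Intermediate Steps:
$\frac{-102291 + \left(92433 - -174911\right)}{-61923 + 419067} = \frac{-102291 + \left(92433 + 174911\right)}{357144} = \left(-102291 + 267344\right) \frac{1}{357144} = 165053 \cdot \frac{1}{357144} = \frac{165053}{357144}$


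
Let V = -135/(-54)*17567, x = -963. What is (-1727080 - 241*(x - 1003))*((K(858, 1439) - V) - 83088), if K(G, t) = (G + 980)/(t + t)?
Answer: 229048350600267/1439 ≈ 1.5917e+11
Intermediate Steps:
K(G, t) = (980 + G)/(2*t) (K(G, t) = (980 + G)/((2*t)) = (980 + G)*(1/(2*t)) = (980 + G)/(2*t))
V = 87835/2 (V = -135*(-1/54)*17567 = (5/2)*17567 = 87835/2 ≈ 43918.)
(-1727080 - 241*(x - 1003))*((K(858, 1439) - V) - 83088) = (-1727080 - 241*(-963 - 1003))*(((1/2)*(980 + 858)/1439 - 1*87835/2) - 83088) = (-1727080 - 241*(-1966))*(((1/2)*(1/1439)*1838 - 87835/2) - 83088) = (-1727080 + 473806)*((919/1439 - 87835/2) - 83088) = -1253274*(-126392727/2878 - 83088) = -1253274*(-365519991/2878) = 229048350600267/1439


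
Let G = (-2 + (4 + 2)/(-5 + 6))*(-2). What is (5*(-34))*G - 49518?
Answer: -48158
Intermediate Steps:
G = -8 (G = (-2 + 6/1)*(-2) = (-2 + 6*1)*(-2) = (-2 + 6)*(-2) = 4*(-2) = -8)
(5*(-34))*G - 49518 = (5*(-34))*(-8) - 49518 = -170*(-8) - 49518 = 1360 - 49518 = -48158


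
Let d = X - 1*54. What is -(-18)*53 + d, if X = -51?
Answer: 849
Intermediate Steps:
d = -105 (d = -51 - 1*54 = -51 - 54 = -105)
-(-18)*53 + d = -(-18)*53 - 105 = -18*(-53) - 105 = 954 - 105 = 849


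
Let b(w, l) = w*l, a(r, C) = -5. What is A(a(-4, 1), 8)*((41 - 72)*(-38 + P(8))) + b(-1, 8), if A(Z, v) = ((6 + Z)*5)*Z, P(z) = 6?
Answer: -24808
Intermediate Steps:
b(w, l) = l*w
A(Z, v) = Z*(30 + 5*Z) (A(Z, v) = (30 + 5*Z)*Z = Z*(30 + 5*Z))
A(a(-4, 1), 8)*((41 - 72)*(-38 + P(8))) + b(-1, 8) = (5*(-5)*(6 - 5))*((41 - 72)*(-38 + 6)) + 8*(-1) = (5*(-5)*1)*(-31*(-32)) - 8 = -25*992 - 8 = -24800 - 8 = -24808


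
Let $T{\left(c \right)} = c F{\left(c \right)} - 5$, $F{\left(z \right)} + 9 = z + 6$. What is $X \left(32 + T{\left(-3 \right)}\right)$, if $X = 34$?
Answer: $1530$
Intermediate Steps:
$F{\left(z \right)} = -3 + z$ ($F{\left(z \right)} = -9 + \left(z + 6\right) = -9 + \left(6 + z\right) = -3 + z$)
$T{\left(c \right)} = -5 + c \left(-3 + c\right)$ ($T{\left(c \right)} = c \left(-3 + c\right) - 5 = -5 + c \left(-3 + c\right)$)
$X \left(32 + T{\left(-3 \right)}\right) = 34 \left(32 - \left(5 + 3 \left(-3 - 3\right)\right)\right) = 34 \left(32 - -13\right) = 34 \left(32 + \left(-5 + 18\right)\right) = 34 \left(32 + 13\right) = 34 \cdot 45 = 1530$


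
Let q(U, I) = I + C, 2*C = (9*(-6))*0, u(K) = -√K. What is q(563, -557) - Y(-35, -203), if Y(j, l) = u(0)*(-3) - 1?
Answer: -556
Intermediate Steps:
Y(j, l) = -1 (Y(j, l) = -√0*(-3) - 1 = -1*0*(-3) - 1 = 0*(-3) - 1 = 0 - 1 = -1)
C = 0 (C = ((9*(-6))*0)/2 = (-54*0)/2 = (½)*0 = 0)
q(U, I) = I (q(U, I) = I + 0 = I)
q(563, -557) - Y(-35, -203) = -557 - 1*(-1) = -557 + 1 = -556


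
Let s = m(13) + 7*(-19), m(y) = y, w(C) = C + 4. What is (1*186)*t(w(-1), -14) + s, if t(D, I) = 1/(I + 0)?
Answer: -933/7 ≈ -133.29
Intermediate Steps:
w(C) = 4 + C
t(D, I) = 1/I
s = -120 (s = 13 + 7*(-19) = 13 - 133 = -120)
(1*186)*t(w(-1), -14) + s = (1*186)/(-14) - 120 = 186*(-1/14) - 120 = -93/7 - 120 = -933/7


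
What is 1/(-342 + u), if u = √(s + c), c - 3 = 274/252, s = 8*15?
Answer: -43092/14721829 - 3*√218890/14721829 ≈ -0.0030224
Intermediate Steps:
s = 120
c = 515/126 (c = 3 + 274/252 = 3 + 274*(1/252) = 3 + 137/126 = 515/126 ≈ 4.0873)
u = √218890/42 (u = √(120 + 515/126) = √(15635/126) = √218890/42 ≈ 11.139)
1/(-342 + u) = 1/(-342 + √218890/42)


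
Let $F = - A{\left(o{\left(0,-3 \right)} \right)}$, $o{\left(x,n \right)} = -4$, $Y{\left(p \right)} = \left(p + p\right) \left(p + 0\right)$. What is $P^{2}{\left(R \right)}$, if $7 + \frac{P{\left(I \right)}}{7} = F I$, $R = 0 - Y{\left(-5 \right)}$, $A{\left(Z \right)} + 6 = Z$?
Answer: $12595401$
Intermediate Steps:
$Y{\left(p \right)} = 2 p^{2}$ ($Y{\left(p \right)} = 2 p p = 2 p^{2}$)
$A{\left(Z \right)} = -6 + Z$
$F = 10$ ($F = - (-6 - 4) = \left(-1\right) \left(-10\right) = 10$)
$R = -50$ ($R = 0 - 2 \left(-5\right)^{2} = 0 - 2 \cdot 25 = 0 - 50 = -50$)
$P{\left(I \right)} = -49 + 70 I$ ($P{\left(I \right)} = -49 + 7 \cdot 10 I = -49 + 70 I$)
$P^{2}{\left(R \right)} = \left(-49 + 70 \left(-50\right)\right)^{2} = \left(-49 - 3500\right)^{2} = \left(-3549\right)^{2} = 12595401$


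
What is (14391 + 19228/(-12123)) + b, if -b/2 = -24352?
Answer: 764881457/12123 ≈ 63093.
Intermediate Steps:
b = 48704 (b = -2*(-24352) = 48704)
(14391 + 19228/(-12123)) + b = (14391 + 19228/(-12123)) + 48704 = (14391 + 19228*(-1/12123)) + 48704 = (14391 - 19228/12123) + 48704 = 174442865/12123 + 48704 = 764881457/12123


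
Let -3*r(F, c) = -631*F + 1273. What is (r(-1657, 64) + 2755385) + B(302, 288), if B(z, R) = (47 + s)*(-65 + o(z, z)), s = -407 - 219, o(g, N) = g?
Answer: 6807646/3 ≈ 2.2692e+6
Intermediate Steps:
s = -626
r(F, c) = -1273/3 + 631*F/3 (r(F, c) = -(-631*F + 1273)/3 = -(1273 - 631*F)/3 = -1273/3 + 631*F/3)
B(z, R) = 37635 - 579*z (B(z, R) = (47 - 626)*(-65 + z) = -579*(-65 + z) = 37635 - 579*z)
(r(-1657, 64) + 2755385) + B(302, 288) = ((-1273/3 + (631/3)*(-1657)) + 2755385) + (37635 - 579*302) = ((-1273/3 - 1045567/3) + 2755385) + (37635 - 174858) = (-1046840/3 + 2755385) - 137223 = 7219315/3 - 137223 = 6807646/3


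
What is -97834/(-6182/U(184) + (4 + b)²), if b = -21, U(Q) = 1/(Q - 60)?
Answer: 97834/766279 ≈ 0.12767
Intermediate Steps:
U(Q) = 1/(-60 + Q)
-97834/(-6182/U(184) + (4 + b)²) = -97834/(-6182/(1/(-60 + 184)) + (4 - 21)²) = -97834/(-6182/(1/124) + (-17)²) = -97834/(-6182/1/124 + 289) = -97834/(-6182*124 + 289) = -97834/(-766568 + 289) = -97834/(-766279) = -97834*(-1/766279) = 97834/766279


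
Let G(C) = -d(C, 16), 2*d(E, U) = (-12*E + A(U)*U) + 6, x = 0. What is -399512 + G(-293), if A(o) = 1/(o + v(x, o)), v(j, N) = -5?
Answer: -4414011/11 ≈ -4.0127e+5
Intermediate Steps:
A(o) = 1/(-5 + o) (A(o) = 1/(o - 5) = 1/(-5 + o))
d(E, U) = 3 - 6*E + U/(2*(-5 + U)) (d(E, U) = ((-12*E + U/(-5 + U)) + 6)/2 = (6 - 12*E + U/(-5 + U))/2 = 3 - 6*E + U/(2*(-5 + U)))
G(C) = -41/11 + 6*C (G(C) = -(16 + 6*(1 - 2*C)*(-5 + 16))/(2*(-5 + 16)) = -(16 + 6*(1 - 2*C)*11)/(2*11) = -(16 + (66 - 132*C))/(2*11) = -(82 - 132*C)/(2*11) = -(41/11 - 6*C) = -41/11 + 6*C)
-399512 + G(-293) = -399512 + (-41/11 + 6*(-293)) = -399512 + (-41/11 - 1758) = -399512 - 19379/11 = -4414011/11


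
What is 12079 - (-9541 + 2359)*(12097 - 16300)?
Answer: -30173867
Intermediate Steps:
12079 - (-9541 + 2359)*(12097 - 16300) = 12079 - (-7182)*(-4203) = 12079 - 1*30185946 = 12079 - 30185946 = -30173867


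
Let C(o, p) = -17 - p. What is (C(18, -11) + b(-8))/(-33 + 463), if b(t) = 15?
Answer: 9/430 ≈ 0.020930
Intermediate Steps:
(C(18, -11) + b(-8))/(-33 + 463) = ((-17 - 1*(-11)) + 15)/(-33 + 463) = ((-17 + 11) + 15)/430 = (-6 + 15)*(1/430) = 9*(1/430) = 9/430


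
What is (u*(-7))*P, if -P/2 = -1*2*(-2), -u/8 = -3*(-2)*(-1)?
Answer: 2688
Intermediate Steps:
u = 48 (u = -8*(-3*(-2))*(-1) = -48*(-1) = -8*(-6) = 48)
P = -8 (P = -2*(-1*2)*(-2) = -(-4)*(-2) = -2*4 = -8)
(u*(-7))*P = (48*(-7))*(-8) = -336*(-8) = 2688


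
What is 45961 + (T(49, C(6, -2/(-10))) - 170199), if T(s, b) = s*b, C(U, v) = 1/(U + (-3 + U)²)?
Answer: -1863521/15 ≈ -1.2423e+5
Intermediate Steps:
T(s, b) = b*s
45961 + (T(49, C(6, -2/(-10))) - 170199) = 45961 + (49/(6 + (-3 + 6)²) - 170199) = 45961 + (49/(6 + 3²) - 170199) = 45961 + (49/(6 + 9) - 170199) = 45961 + (49/15 - 170199) = 45961 - 2552936/15 = -1863521/15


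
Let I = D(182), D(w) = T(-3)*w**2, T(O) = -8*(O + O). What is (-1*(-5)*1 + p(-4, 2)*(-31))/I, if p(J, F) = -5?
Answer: 5/49686 ≈ 0.00010063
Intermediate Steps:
T(O) = -16*O
D(w) = 48*w**2 (D(w) = (-16*(-3))*w**2 = 48*w**2)
I = 1589952 (I = 48*182**2 = 48*33124 = 1589952)
(-1*(-5)*1 + p(-4, 2)*(-31))/I = (-1*(-5)*1 - 5*(-31))/1589952 = (5*1 + 155)*(1/1589952) = (5 + 155)*(1/1589952) = 160*(1/1589952) = 5/49686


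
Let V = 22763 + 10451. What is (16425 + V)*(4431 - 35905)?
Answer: -1562337886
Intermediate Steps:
V = 33214
(16425 + V)*(4431 - 35905) = (16425 + 33214)*(4431 - 35905) = 49639*(-31474) = -1562337886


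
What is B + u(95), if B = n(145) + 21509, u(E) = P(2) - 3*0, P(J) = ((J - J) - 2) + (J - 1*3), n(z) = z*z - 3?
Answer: 42528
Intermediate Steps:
n(z) = -3 + z² (n(z) = z² - 3 = -3 + z²)
P(J) = -5 + J (P(J) = (0 - 2) + (J - 3) = -2 + (-3 + J) = -5 + J)
u(E) = -3 (u(E) = (-5 + 2) - 3*0 = -3 + 0 = -3)
B = 42531 (B = (-3 + 145²) + 21509 = (-3 + 21025) + 21509 = 21022 + 21509 = 42531)
B + u(95) = 42531 - 3 = 42528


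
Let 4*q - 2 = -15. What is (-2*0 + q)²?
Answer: 169/16 ≈ 10.563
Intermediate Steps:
q = -13/4 (q = ½ + (¼)*(-15) = ½ - 15/4 = -13/4 ≈ -3.2500)
(-2*0 + q)² = (-2*0 - 13/4)² = (0 - 13/4)² = (-13/4)² = 169/16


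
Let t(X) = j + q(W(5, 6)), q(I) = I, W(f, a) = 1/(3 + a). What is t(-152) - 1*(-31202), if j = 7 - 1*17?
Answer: 280729/9 ≈ 31192.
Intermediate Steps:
j = -10 (j = 7 - 17 = -10)
t(X) = -89/9 (t(X) = -10 + 1/(3 + 6) = -10 + 1/9 = -89/9)
t(-152) - 1*(-31202) = -89/9 - 1*(-31202) = -89/9 + 31202 = 280729/9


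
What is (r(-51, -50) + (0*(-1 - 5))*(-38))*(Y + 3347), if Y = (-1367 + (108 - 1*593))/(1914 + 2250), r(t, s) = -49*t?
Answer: 2901975412/347 ≈ 8.3630e+6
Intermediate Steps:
Y = -463/1041 (Y = (-1367 + (108 - 593))/4164 = (-1367 - 485)*(1/4164) = -1852*1/4164 = -463/1041 ≈ -0.44476)
(r(-51, -50) + (0*(-1 - 5))*(-38))*(Y + 3347) = (-49*(-51) + (0*(-1 - 5))*(-38))*(-463/1041 + 3347) = (2499 + (0*(-6))*(-38))*(3483764/1041) = (2499 + 0*(-38))*(3483764/1041) = (2499 + 0)*(3483764/1041) = 2499*(3483764/1041) = 2901975412/347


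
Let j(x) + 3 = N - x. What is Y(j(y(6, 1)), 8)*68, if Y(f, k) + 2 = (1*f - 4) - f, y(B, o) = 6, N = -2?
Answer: -408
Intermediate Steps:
j(x) = -5 - x (j(x) = -3 + (-2 - x) = -5 - x)
Y(f, k) = -6 (Y(f, k) = -2 + ((1*f - 4) - f) = -2 + ((f - 4) - f) = -2 + ((-4 + f) - f) = -2 - 4 = -6)
Y(j(y(6, 1)), 8)*68 = -6*68 = -408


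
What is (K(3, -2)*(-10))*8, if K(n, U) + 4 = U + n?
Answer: 240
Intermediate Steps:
K(n, U) = -4 + U + n (K(n, U) = -4 + (U + n) = -4 + U + n)
(K(3, -2)*(-10))*8 = ((-4 - 2 + 3)*(-10))*8 = -3*(-10)*8 = 30*8 = 240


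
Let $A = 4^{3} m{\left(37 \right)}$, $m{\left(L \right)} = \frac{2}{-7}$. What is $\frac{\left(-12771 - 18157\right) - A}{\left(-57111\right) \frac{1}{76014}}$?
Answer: $\frac{5482332384}{133259} \approx 41140.0$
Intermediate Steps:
$m{\left(L \right)} = - \frac{2}{7}$ ($m{\left(L \right)} = 2 \left(- \frac{1}{7}\right) = - \frac{2}{7}$)
$A = - \frac{128}{7}$ ($A = 4^{3} \left(- \frac{2}{7}\right) = 64 \left(- \frac{2}{7}\right) = - \frac{128}{7} \approx -18.286$)
$\frac{\left(-12771 - 18157\right) - A}{\left(-57111\right) \frac{1}{76014}} = \frac{\left(-12771 - 18157\right) - - \frac{128}{7}}{\left(-57111\right) \frac{1}{76014}} = \frac{\left(-12771 - 18157\right) + \frac{128}{7}}{\left(-57111\right) \frac{1}{76014}} = \frac{-30928 + \frac{128}{7}}{- \frac{19037}{25338}} = \left(- \frac{216368}{7}\right) \left(- \frac{25338}{19037}\right) = \frac{5482332384}{133259}$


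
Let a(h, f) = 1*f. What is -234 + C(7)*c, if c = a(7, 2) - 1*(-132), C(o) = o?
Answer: 704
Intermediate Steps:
a(h, f) = f
c = 134 (c = 2 - 1*(-132) = 2 + 132 = 134)
-234 + C(7)*c = -234 + 7*134 = -234 + 938 = 704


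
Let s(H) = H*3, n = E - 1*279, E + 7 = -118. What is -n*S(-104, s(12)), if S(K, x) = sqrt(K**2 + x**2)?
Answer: 1616*sqrt(757) ≈ 44462.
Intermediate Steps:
E = -125 (E = -7 - 118 = -125)
n = -404 (n = -125 - 1*279 = -125 - 279 = -404)
s(H) = 3*H
-n*S(-104, s(12)) = -(-404)*sqrt((-104)**2 + (3*12)**2) = -(-404)*sqrt(10816 + 36**2) = -(-404)*sqrt(10816 + 1296) = -(-404)*sqrt(12112) = -(-404)*4*sqrt(757) = -(-1616)*sqrt(757) = 1616*sqrt(757)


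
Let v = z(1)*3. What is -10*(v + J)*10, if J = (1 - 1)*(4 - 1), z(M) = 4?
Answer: -1200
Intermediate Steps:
J = 0 (J = 0*3 = 0)
v = 12 (v = 4*3 = 12)
-10*(v + J)*10 = -10*(12 + 0)*10 = -10*12*10 = -5*24*10 = -120*10 = -1200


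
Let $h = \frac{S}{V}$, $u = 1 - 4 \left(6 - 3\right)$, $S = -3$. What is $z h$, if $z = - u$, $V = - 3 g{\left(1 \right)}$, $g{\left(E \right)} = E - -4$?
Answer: $\frac{11}{5} \approx 2.2$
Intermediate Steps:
$g{\left(E \right)} = 4 + E$ ($g{\left(E \right)} = E + 4 = 4 + E$)
$V = -15$ ($V = - 3 \left(4 + 1\right) = \left(-3\right) 5 = -15$)
$u = -11$ ($u = 1 - 4 \left(6 - 3\right) = 1 - 12 = -11$)
$h = \frac{1}{5}$ ($h = - \frac{3}{-15} = \left(-3\right) \left(- \frac{1}{15}\right) = \frac{1}{5} \approx 0.2$)
$z = 11$ ($z = \left(-1\right) \left(-11\right) = 11$)
$z h = 11 \cdot \frac{1}{5} = \frac{11}{5}$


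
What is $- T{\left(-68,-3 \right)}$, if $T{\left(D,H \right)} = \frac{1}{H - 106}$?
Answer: $\frac{1}{109} \approx 0.0091743$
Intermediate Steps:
$T{\left(D,H \right)} = \frac{1}{-106 + H}$
$- T{\left(-68,-3 \right)} = - \frac{1}{-106 - 3} = - \frac{1}{-109} = \left(-1\right) \left(- \frac{1}{109}\right) = \frac{1}{109}$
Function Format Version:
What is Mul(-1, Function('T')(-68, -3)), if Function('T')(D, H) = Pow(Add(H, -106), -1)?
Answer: Rational(1, 109) ≈ 0.0091743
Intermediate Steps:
Function('T')(D, H) = Pow(Add(-106, H), -1)
Mul(-1, Function('T')(-68, -3)) = Mul(-1, Pow(Add(-106, -3), -1)) = Mul(-1, Pow(-109, -1)) = Mul(-1, Rational(-1, 109)) = Rational(1, 109)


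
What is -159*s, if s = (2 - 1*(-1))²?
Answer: -1431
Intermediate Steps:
s = 9 (s = (2 + 1)² = 3² = 9)
-159*s = -159*9 = -1431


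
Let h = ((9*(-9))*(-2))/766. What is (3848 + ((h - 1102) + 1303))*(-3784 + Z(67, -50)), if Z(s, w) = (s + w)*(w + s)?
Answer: -5420213760/383 ≈ -1.4152e+7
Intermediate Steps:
h = 81/383 (h = -81*(-2)*(1/766) = 162*(1/766) = 81/383 ≈ 0.21149)
Z(s, w) = (s + w)² (Z(s, w) = (s + w)*(s + w) = (s + w)²)
(3848 + ((h - 1102) + 1303))*(-3784 + Z(67, -50)) = (3848 + ((81/383 - 1102) + 1303))*(-3784 + (67 - 50)²) = (3848 + (-421985/383 + 1303))*(-3784 + 17²) = (3848 + 77064/383)*(-3784 + 289) = (1550848/383)*(-3495) = -5420213760/383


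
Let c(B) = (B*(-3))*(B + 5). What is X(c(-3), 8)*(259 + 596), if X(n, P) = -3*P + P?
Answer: -13680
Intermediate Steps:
c(B) = -3*B*(5 + B) (c(B) = (-3*B)*(5 + B) = -3*B*(5 + B))
X(n, P) = -2*P
X(c(-3), 8)*(259 + 596) = (-2*8)*(259 + 596) = -16*855 = -13680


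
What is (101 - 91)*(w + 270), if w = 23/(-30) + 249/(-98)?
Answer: 392038/147 ≈ 2666.9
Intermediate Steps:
w = -2431/735 (w = 23*(-1/30) + 249*(-1/98) = -23/30 - 249/98 = -2431/735 ≈ -3.3075)
(101 - 91)*(w + 270) = (101 - 91)*(-2431/735 + 270) = 10*(196019/735) = 392038/147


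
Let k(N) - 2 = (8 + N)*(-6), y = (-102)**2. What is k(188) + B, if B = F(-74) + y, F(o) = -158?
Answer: 9072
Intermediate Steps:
y = 10404
k(N) = -46 - 6*N (k(N) = 2 + (8 + N)*(-6) = 2 + (-48 - 6*N) = -46 - 6*N)
B = 10246 (B = -158 + 10404 = 10246)
k(188) + B = (-46 - 6*188) + 10246 = (-46 - 1128) + 10246 = -1174 + 10246 = 9072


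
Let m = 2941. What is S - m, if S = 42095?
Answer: 39154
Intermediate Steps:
S - m = 42095 - 1*2941 = 42095 - 2941 = 39154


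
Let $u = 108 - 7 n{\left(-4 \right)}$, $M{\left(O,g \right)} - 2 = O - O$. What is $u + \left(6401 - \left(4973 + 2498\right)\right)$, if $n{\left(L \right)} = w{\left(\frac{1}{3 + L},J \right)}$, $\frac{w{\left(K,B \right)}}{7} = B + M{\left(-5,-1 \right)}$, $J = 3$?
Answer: $-1207$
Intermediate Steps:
$M{\left(O,g \right)} = 2$ ($M{\left(O,g \right)} = 2 + \left(O - O\right) = 2 + 0 = 2$)
$w{\left(K,B \right)} = 14 + 7 B$ ($w{\left(K,B \right)} = 7 \left(B + 2\right) = 7 \left(2 + B\right) = 14 + 7 B$)
$n{\left(L \right)} = 35$ ($n{\left(L \right)} = 14 + 7 \cdot 3 = 14 + 21 = 35$)
$u = -137$ ($u = 108 - 245 = -137$)
$u + \left(6401 - \left(4973 + 2498\right)\right) = -137 + \left(6401 - \left(4973 + 2498\right)\right) = -137 + \left(6401 - 7471\right) = -137 - 1070 = -1207$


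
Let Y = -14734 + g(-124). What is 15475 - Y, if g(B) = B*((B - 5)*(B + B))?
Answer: 3997217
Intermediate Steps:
g(B) = 2*B²*(-5 + B) (g(B) = B*((-5 + B)*(2*B)) = B*(2*B*(-5 + B)) = 2*B²*(-5 + B))
Y = -3981742 (Y = -14734 + 2*(-124)²*(-5 - 124) = -14734 + 2*15376*(-129) = -14734 - 3967008 = -3981742)
15475 - Y = 15475 - 1*(-3981742) = 15475 + 3981742 = 3997217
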